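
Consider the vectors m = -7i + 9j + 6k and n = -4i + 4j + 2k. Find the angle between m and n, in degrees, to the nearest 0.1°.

m · n = (-7)·(-4) + 9·4 + 6·2 = 28 + 36 + 12 = 76
|m|² = 49 + 81 + 36 = 166,  |m| = √166 ≈ 12.884099
|n|² = 16 + 16 + 4 = 36,  |n| = √36 ≈ 6.000000
cos θ = 76 / (12.884099 · 6.000000) ≈ 0.98312
θ = arccos(0.98312) ≈ 10.5°

10.5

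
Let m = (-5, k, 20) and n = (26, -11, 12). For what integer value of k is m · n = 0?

10

m · n = (-5)·26 + k·(-11) + 20·12 = 110 - 11k
Set equal to 0: -11k = -110, so k = 10.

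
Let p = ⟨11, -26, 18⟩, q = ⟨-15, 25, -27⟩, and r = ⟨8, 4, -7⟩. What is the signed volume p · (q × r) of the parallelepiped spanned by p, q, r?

q × r:
i: 25·(-7) - (-27)·4 = -175 - (-108) = -67
j: (-27)·8 - (-15)·(-7) = -216 - 105 = -321
k: (-15)·4 - 25·8 = -60 - 200 = -260
q × r = (-67, -321, -260)
p · (q × r) = 11·(-67) + (-26)·(-321) + 18·(-260) = -737 + 8346 - 4680 = 2929

2929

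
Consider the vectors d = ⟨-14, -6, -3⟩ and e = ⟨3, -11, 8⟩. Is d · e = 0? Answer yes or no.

d · e = (-14)·3 + (-6)·(-11) + (-3)·8 = -42 + 66 - 24 = 0
Zero, so the vectors are orthogonal.

yes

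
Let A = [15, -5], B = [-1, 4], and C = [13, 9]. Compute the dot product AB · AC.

158

AB = B − A = (-16, 9)
AC = C − A = (-2, 14)
AB · AC = (-16)·(-2) + 9·14 = 32 + 126 = 158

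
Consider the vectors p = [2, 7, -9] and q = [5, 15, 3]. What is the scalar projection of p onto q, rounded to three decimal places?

5.468

p · q = 2·5 + 7·15 + (-9)·3 = 10 + 105 - 27 = 88
|q| = √(25 + 225 + 9) = √259 ≈ 16.0935
comp_q p = 88 / √259 ≈ 5.468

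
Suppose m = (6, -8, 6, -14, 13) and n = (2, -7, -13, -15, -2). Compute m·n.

174

m · n = 6·2 + (-8)·(-7) + 6·(-13) + (-14)·(-15) + 13·(-2) = 12 + 56 - 78 + 210 - 26 = 174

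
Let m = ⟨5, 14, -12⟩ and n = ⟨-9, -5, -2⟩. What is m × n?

i: 14·(-2) - (-12)·(-5) = -28 - 60 = -88
j: (-12)·(-9) - 5·(-2) = 108 - (-10) = 118
k: 5·(-5) - 14·(-9) = -25 - (-126) = 101
m × n = (-88, 118, 101)

(-88, 118, 101)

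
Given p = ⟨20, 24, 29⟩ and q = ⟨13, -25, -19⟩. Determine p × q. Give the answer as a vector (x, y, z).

i: 24·(-19) - 29·(-25) = -456 - (-725) = 269
j: 29·13 - 20·(-19) = 377 - (-380) = 757
k: 20·(-25) - 24·13 = -500 - 312 = -812
p × q = (269, 757, -812)

(269, 757, -812)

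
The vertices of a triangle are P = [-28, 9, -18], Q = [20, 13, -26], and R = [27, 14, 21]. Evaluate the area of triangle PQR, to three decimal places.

PQ = (48, 4, -8),  PR = (55, 5, 39)
i: 4·39 - (-8)·5 = 156 - (-40) = 196
j: (-8)·55 - 48·39 = -440 - 1872 = -2312
k: 48·5 - 4·55 = 240 - 220 = 20
PQ × PR = (196, -2312, 20)
|PQ × PR| = √5384160 ≈ 2320.3793
area = ½ · 2320.3793 ≈ 1160.190

1160.190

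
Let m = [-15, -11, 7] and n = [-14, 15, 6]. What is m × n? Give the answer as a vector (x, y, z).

i: (-11)·6 - 7·15 = -66 - 105 = -171
j: 7·(-14) - (-15)·6 = -98 - (-90) = -8
k: (-15)·15 - (-11)·(-14) = -225 - 154 = -379
m × n = (-171, -8, -379)

(-171, -8, -379)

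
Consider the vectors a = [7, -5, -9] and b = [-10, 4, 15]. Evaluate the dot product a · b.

-225

a · b = 7·(-10) + (-5)·4 + (-9)·15 = -70 - 20 - 135 = -225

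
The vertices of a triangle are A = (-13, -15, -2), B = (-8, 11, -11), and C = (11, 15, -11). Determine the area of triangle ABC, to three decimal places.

252.593

AB = (5, 26, -9),  AC = (24, 30, -9)
i: 26·(-9) - (-9)·30 = -234 - (-270) = 36
j: (-9)·24 - 5·(-9) = -216 - (-45) = -171
k: 5·30 - 26·24 = 150 - 624 = -474
AB × AC = (36, -171, -474)
|AB × AC| = √255213 ≈ 505.1861
area = ½ · 505.1861 ≈ 252.593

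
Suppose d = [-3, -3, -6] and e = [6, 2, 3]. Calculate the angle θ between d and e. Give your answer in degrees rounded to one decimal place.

d · e = (-3)·6 + (-3)·2 + (-6)·3 = -18 - 6 - 18 = -42
|d|² = 9 + 9 + 36 = 54,  |d| = √54 ≈ 7.348469
|e|² = 36 + 4 + 9 = 49,  |e| = √49 ≈ 7.000000
cos θ = -42 / (7.348469 · 7.000000) ≈ -0.81650
θ = arccos(-0.81650) ≈ 144.7°

144.7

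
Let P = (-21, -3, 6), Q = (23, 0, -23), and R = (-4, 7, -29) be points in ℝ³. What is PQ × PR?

PQ = (44, 3, -29)
PR = (17, 10, -35)
i: 3·(-35) - (-29)·10 = -105 - (-290) = 185
j: (-29)·17 - 44·(-35) = -493 - (-1540) = 1047
k: 44·10 - 3·17 = 440 - 51 = 389
PQ × PR = (185, 1047, 389)

(185, 1047, 389)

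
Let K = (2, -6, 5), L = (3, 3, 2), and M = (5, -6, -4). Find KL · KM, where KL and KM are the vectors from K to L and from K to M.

30

KL = L − K = (1, 9, -3)
KM = M − K = (3, 0, -9)
KL · KM = 1·3 + 9·0 + (-3)·(-9) = 3 + 0 + 27 = 30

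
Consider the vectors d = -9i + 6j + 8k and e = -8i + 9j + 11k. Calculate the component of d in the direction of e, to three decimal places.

d · e = (-9)·(-8) + 6·9 + 8·11 = 72 + 54 + 88 = 214
|e| = √(64 + 81 + 121) = √266 ≈ 16.3095
comp_e d = 214 / √266 ≈ 13.121

13.121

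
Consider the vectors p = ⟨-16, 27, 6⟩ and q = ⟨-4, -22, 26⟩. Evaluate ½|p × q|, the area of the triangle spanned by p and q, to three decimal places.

514.981

i: 27·26 - 6·(-22) = 702 - (-132) = 834
j: 6·(-4) - (-16)·26 = -24 - (-416) = 392
k: (-16)·(-22) - 27·(-4) = 352 - (-108) = 460
p × q = (834, 392, 460)
|p × q| = √(834² + 392² + 460²) = √1060820 ≈ 1029.9612
area = ½ · 1029.9612 ≈ 514.981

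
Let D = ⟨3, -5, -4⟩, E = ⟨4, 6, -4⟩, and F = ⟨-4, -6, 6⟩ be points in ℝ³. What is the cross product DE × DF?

DE = (1, 11, 0)
DF = (-7, -1, 10)
i: 11·10 - 0·(-1) = 110 - 0 = 110
j: 0·(-7) - 1·10 = 0 - 10 = -10
k: 1·(-1) - 11·(-7) = -1 - (-77) = 76
DE × DF = (110, -10, 76)

(110, -10, 76)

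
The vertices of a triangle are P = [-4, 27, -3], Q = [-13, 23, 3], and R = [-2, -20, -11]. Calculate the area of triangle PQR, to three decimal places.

268.308

PQ = (-9, -4, 6),  PR = (2, -47, -8)
i: (-4)·(-8) - 6·(-47) = 32 - (-282) = 314
j: 6·2 - (-9)·(-8) = 12 - 72 = -60
k: (-9)·(-47) - (-4)·2 = 423 - (-8) = 431
PQ × PR = (314, -60, 431)
|PQ × PR| = √287957 ≈ 536.6163
area = ½ · 536.6163 ≈ 268.308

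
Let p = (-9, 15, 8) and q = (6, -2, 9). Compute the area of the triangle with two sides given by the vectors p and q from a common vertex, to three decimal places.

105.624

i: 15·9 - 8·(-2) = 135 - (-16) = 151
j: 8·6 - (-9)·9 = 48 - (-81) = 129
k: (-9)·(-2) - 15·6 = 18 - 90 = -72
p × q = (151, 129, -72)
|p × q| = √(151² + 129² + (-72)²) = √44626 ≈ 211.2487
area = ½ · 211.2487 ≈ 105.624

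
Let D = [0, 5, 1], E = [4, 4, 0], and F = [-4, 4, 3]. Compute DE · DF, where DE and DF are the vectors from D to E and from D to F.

-17

DE = E − D = (4, -1, -1)
DF = F − D = (-4, -1, 2)
DE · DF = 4·(-4) + (-1)·(-1) + (-1)·2 = -16 + 1 - 2 = -17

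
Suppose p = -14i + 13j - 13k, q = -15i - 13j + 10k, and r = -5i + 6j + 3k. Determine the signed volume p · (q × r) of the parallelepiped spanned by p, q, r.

3336

q × r:
i: (-13)·3 - 10·6 = -39 - 60 = -99
j: 10·(-5) - (-15)·3 = -50 - (-45) = -5
k: (-15)·6 - (-13)·(-5) = -90 - 65 = -155
q × r = (-99, -5, -155)
p · (q × r) = (-14)·(-99) + 13·(-5) + (-13)·(-155) = 1386 - 65 + 2015 = 3336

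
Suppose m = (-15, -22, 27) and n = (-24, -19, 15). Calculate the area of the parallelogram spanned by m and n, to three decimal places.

i: (-22)·15 - 27·(-19) = -330 - (-513) = 183
j: 27·(-24) - (-15)·15 = -648 - (-225) = -423
k: (-15)·(-19) - (-22)·(-24) = 285 - 528 = -243
m × n = (183, -423, -243)
|m × n| = √(183² + (-423)² + (-243)²) = √271467 ≈ 521.0250

521.025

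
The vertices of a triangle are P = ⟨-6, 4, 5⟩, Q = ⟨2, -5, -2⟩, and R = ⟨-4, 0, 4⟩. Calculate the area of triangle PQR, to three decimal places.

12.176

PQ = (8, -9, -7),  PR = (2, -4, -1)
i: (-9)·(-1) - (-7)·(-4) = 9 - 28 = -19
j: (-7)·2 - 8·(-1) = -14 - (-8) = -6
k: 8·(-4) - (-9)·2 = -32 - (-18) = -14
PQ × PR = (-19, -6, -14)
|PQ × PR| = √593 ≈ 24.3516
area = ½ · 24.3516 ≈ 12.176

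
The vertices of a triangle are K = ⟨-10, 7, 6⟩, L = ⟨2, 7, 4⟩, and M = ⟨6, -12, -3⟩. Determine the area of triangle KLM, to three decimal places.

121.659

KL = (12, 0, -2),  KM = (16, -19, -9)
i: 0·(-9) - (-2)·(-19) = 0 - 38 = -38
j: (-2)·16 - 12·(-9) = -32 - (-108) = 76
k: 12·(-19) - 0·16 = -228 - 0 = -228
KL × KM = (-38, 76, -228)
|KL × KM| = √59204 ≈ 243.3187
area = ½ · 243.3187 ≈ 121.659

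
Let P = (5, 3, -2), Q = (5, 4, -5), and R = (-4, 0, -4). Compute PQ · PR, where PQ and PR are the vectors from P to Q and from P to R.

PQ = Q − P = (0, 1, -3)
PR = R − P = (-9, -3, -2)
PQ · PR = 0·(-9) + 1·(-3) + (-3)·(-2) = 0 - 3 + 6 = 3

3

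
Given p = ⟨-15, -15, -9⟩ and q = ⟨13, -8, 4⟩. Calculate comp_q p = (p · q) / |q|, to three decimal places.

p · q = (-15)·13 + (-15)·(-8) + (-9)·4 = -195 + 120 - 36 = -111
|q| = √(169 + 64 + 16) = √249 ≈ 15.7797
comp_q p = -111 / √249 ≈ -7.034

-7.034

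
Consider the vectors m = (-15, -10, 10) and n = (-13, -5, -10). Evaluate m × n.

i: (-10)·(-10) - 10·(-5) = 100 - (-50) = 150
j: 10·(-13) - (-15)·(-10) = -130 - 150 = -280
k: (-15)·(-5) - (-10)·(-13) = 75 - 130 = -55
m × n = (150, -280, -55)

(150, -280, -55)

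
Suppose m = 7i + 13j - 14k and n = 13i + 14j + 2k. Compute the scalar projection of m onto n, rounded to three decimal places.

m · n = 7·13 + 13·14 + (-14)·2 = 91 + 182 - 28 = 245
|n| = √(169 + 196 + 4) = √369 ≈ 19.2094
comp_n m = 245 / √369 ≈ 12.754

12.754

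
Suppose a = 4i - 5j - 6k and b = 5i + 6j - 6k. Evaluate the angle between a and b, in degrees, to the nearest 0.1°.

a · b = 4·5 + (-5)·6 + (-6)·(-6) = 20 - 30 + 36 = 26
|a|² = 16 + 25 + 36 = 77,  |a| = √77 ≈ 8.774964
|b|² = 25 + 36 + 36 = 97,  |b| = √97 ≈ 9.848858
cos θ = 26 / (8.774964 · 9.848858) ≈ 0.30084
θ = arccos(0.30084) ≈ 72.5°

72.5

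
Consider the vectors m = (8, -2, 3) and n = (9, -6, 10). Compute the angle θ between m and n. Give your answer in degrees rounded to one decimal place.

m · n = 8·9 + (-2)·(-6) + 3·10 = 72 + 12 + 30 = 114
|m|² = 64 + 4 + 9 = 77,  |m| = √77 ≈ 8.774964
|n|² = 81 + 36 + 100 = 217,  |n| = √217 ≈ 14.730920
cos θ = 114 / (8.774964 · 14.730920) ≈ 0.88192
θ = arccos(0.88192) ≈ 28.1°

28.1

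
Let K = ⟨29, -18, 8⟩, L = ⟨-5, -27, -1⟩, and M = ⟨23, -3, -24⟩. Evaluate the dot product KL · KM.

357

KL = L − K = (-34, -9, -9)
KM = M − K = (-6, 15, -32)
KL · KM = (-34)·(-6) + (-9)·15 + (-9)·(-32) = 204 - 135 + 288 = 357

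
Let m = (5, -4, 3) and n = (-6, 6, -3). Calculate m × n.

i: (-4)·(-3) - 3·6 = 12 - 18 = -6
j: 3·(-6) - 5·(-3) = -18 - (-15) = -3
k: 5·6 - (-4)·(-6) = 30 - 24 = 6
m × n = (-6, -3, 6)

(-6, -3, 6)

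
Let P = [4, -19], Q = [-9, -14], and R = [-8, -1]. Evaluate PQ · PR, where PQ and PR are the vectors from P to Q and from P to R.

PQ = Q − P = (-13, 5)
PR = R − P = (-12, 18)
PQ · PR = (-13)·(-12) + 5·18 = 156 + 90 = 246

246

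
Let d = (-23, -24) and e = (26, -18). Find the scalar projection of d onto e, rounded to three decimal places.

d · e = (-23)·26 + (-24)·(-18) = -598 + 432 = -166
|e| = √(676 + 324) = √1000 ≈ 31.6228
comp_e d = -166 / √1000 ≈ -5.249

-5.249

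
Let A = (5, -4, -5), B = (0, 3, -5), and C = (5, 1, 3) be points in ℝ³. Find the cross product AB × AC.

AB = (-5, 7, 0)
AC = (0, 5, 8)
i: 7·8 - 0·5 = 56 - 0 = 56
j: 0·0 - (-5)·8 = 0 - (-40) = 40
k: (-5)·5 - 7·0 = -25 - 0 = -25
AB × AC = (56, 40, -25)

(56, 40, -25)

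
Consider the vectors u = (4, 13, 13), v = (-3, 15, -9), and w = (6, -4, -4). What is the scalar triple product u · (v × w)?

-2256

v × w:
i: 15·(-4) - (-9)·(-4) = -60 - 36 = -96
j: (-9)·6 - (-3)·(-4) = -54 - 12 = -66
k: (-3)·(-4) - 15·6 = 12 - 90 = -78
v × w = (-96, -66, -78)
u · (v × w) = 4·(-96) + 13·(-66) + 13·(-78) = -384 - 858 - 1014 = -2256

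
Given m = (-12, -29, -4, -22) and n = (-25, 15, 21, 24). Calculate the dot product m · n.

m · n = (-12)·(-25) + (-29)·15 + (-4)·21 + (-22)·24 = 300 - 435 - 84 - 528 = -747

-747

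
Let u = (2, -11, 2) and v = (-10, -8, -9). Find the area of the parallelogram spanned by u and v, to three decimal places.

170.602

i: (-11)·(-9) - 2·(-8) = 99 - (-16) = 115
j: 2·(-10) - 2·(-9) = -20 - (-18) = -2
k: 2·(-8) - (-11)·(-10) = -16 - 110 = -126
u × v = (115, -2, -126)
|u × v| = √(115² + (-2)² + (-126)²) = √29105 ≈ 170.6019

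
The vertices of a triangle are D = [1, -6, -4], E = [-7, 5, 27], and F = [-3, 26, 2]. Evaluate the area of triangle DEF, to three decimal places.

DE = (-8, 11, 31),  DF = (-4, 32, 6)
i: 11·6 - 31·32 = 66 - 992 = -926
j: 31·(-4) - (-8)·6 = -124 - (-48) = -76
k: (-8)·32 - 11·(-4) = -256 - (-44) = -212
DE × DF = (-926, -76, -212)
|DE × DF| = √908196 ≈ 952.9932
area = ½ · 952.9932 ≈ 476.497

476.497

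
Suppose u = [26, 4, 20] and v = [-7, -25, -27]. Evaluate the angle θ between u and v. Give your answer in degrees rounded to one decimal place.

131.6

u · v = 26·(-7) + 4·(-25) + 20·(-27) = -182 - 100 - 540 = -822
|u|² = 676 + 16 + 400 = 1092,  |u| = √1092 ≈ 33.045423
|v|² = 49 + 625 + 729 = 1403,  |v| = √1403 ≈ 37.456642
cos θ = -822 / (33.045423 · 37.456642) ≈ -0.66410
θ = arccos(-0.66410) ≈ 131.6°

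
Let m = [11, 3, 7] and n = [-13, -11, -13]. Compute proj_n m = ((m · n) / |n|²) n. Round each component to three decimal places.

m · n = 11·(-13) + 3·(-11) + 7·(-13) = -143 - 33 - 91 = -267
|n|² = 169 + 121 + 169 = 459
proj_n m = (-267/459) · (-13, -11, -13) ≈ (7.562, 6.399, 7.562)

(7.562, 6.399, 7.562)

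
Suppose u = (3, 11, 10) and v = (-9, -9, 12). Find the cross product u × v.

i: 11·12 - 10·(-9) = 132 - (-90) = 222
j: 10·(-9) - 3·12 = -90 - 36 = -126
k: 3·(-9) - 11·(-9) = -27 - (-99) = 72
u × v = (222, -126, 72)

(222, -126, 72)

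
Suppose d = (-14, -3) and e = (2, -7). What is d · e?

d · e = (-14)·2 + (-3)·(-7) = -28 + 21 = -7

-7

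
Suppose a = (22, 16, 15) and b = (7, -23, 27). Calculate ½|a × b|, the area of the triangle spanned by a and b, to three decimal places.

i: 16·27 - 15·(-23) = 432 - (-345) = 777
j: 15·7 - 22·27 = 105 - 594 = -489
k: 22·(-23) - 16·7 = -506 - 112 = -618
a × b = (777, -489, -618)
|a × b| = √(777² + (-489)² + (-618)²) = √1224774 ≈ 1106.6951
area = ½ · 1106.6951 ≈ 553.348

553.348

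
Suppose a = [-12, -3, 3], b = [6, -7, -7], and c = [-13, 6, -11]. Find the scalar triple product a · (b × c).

-2064

b × c:
i: (-7)·(-11) - (-7)·6 = 77 - (-42) = 119
j: (-7)·(-13) - 6·(-11) = 91 - (-66) = 157
k: 6·6 - (-7)·(-13) = 36 - 91 = -55
b × c = (119, 157, -55)
a · (b × c) = (-12)·119 + (-3)·157 + 3·(-55) = -1428 - 471 - 165 = -2064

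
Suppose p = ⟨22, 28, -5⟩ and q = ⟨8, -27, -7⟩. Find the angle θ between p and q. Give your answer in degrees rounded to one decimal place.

121.5

p · q = 22·8 + 28·(-27) + (-5)·(-7) = 176 - 756 + 35 = -545
|p|² = 484 + 784 + 25 = 1293,  |p| = √1293 ≈ 35.958309
|q|² = 64 + 729 + 49 = 842,  |q| = √842 ≈ 29.017236
cos θ = -545 / (35.958309 · 29.017236) ≈ -0.52233
θ = arccos(-0.52233) ≈ 121.5°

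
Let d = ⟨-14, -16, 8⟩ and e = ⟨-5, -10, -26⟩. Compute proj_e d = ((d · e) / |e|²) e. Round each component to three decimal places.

(-0.137, -0.275, -0.714)

d · e = (-14)·(-5) + (-16)·(-10) + 8·(-26) = 70 + 160 - 208 = 22
|e|² = 25 + 100 + 676 = 801
proj_e d = (22/801) · (-5, -10, -26) ≈ (-0.137, -0.275, -0.714)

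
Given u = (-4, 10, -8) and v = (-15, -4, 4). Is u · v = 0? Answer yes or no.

u · v = (-4)·(-15) + 10·(-4) + (-8)·4 = 60 - 40 - 32 = -12
Nonzero, so the vectors are not orthogonal.

no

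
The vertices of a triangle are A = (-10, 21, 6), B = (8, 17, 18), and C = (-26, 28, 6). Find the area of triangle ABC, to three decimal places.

AB = (18, -4, 12),  AC = (-16, 7, 0)
i: (-4)·0 - 12·7 = 0 - 84 = -84
j: 12·(-16) - 18·0 = -192 - 0 = -192
k: 18·7 - (-4)·(-16) = 126 - 64 = 62
AB × AC = (-84, -192, 62)
|AB × AC| = √47764 ≈ 218.5498
area = ½ · 218.5498 ≈ 109.275

109.275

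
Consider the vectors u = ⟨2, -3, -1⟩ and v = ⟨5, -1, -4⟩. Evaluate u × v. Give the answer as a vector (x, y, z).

(11, 3, 13)

i: (-3)·(-4) - (-1)·(-1) = 12 - 1 = 11
j: (-1)·5 - 2·(-4) = -5 - (-8) = 3
k: 2·(-1) - (-3)·5 = -2 - (-15) = 13
u × v = (11, 3, 13)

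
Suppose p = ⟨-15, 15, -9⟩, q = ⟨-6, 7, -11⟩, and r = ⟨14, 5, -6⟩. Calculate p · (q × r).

q × r:
i: 7·(-6) - (-11)·5 = -42 - (-55) = 13
j: (-11)·14 - (-6)·(-6) = -154 - 36 = -190
k: (-6)·5 - 7·14 = -30 - 98 = -128
q × r = (13, -190, -128)
p · (q × r) = (-15)·13 + 15·(-190) + (-9)·(-128) = -195 - 2850 + 1152 = -1893

-1893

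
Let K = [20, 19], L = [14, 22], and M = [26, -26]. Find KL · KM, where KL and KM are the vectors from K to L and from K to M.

KL = L − K = (-6, 3)
KM = M − K = (6, -45)
KL · KM = (-6)·6 + 3·(-45) = -36 - 135 = -171

-171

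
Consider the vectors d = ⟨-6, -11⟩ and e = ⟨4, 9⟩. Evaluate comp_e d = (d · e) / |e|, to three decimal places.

d · e = (-6)·4 + (-11)·9 = -24 - 99 = -123
|e| = √(16 + 81) = √97 ≈ 9.8489
comp_e d = -123 / √97 ≈ -12.489

-12.489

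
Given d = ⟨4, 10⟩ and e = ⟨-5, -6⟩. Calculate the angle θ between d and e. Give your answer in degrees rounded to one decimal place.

162.0

d · e = 4·(-5) + 10·(-6) = -20 - 60 = -80
|d|² = 16 + 100 = 116,  |d| = √116 ≈ 10.770330
|e|² = 25 + 36 = 61,  |e| = √61 ≈ 7.810250
cos θ = -80 / (10.770330 · 7.810250) ≈ -0.95103
θ = arccos(-0.95103) ≈ 162.0°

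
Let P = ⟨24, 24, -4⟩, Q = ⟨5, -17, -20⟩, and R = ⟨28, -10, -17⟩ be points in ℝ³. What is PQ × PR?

PQ = (-19, -41, -16)
PR = (4, -34, -13)
i: (-41)·(-13) - (-16)·(-34) = 533 - 544 = -11
j: (-16)·4 - (-19)·(-13) = -64 - 247 = -311
k: (-19)·(-34) - (-41)·4 = 646 - (-164) = 810
PQ × PR = (-11, -311, 810)

(-11, -311, 810)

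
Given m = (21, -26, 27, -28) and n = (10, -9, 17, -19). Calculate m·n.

1435

m · n = 21·10 + (-26)·(-9) + 27·17 + (-28)·(-19) = 210 + 234 + 459 + 532 = 1435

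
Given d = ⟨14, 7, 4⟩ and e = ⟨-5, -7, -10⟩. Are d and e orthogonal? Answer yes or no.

d · e = 14·(-5) + 7·(-7) + 4·(-10) = -70 - 49 - 40 = -159
Nonzero, so the vectors are not orthogonal.

no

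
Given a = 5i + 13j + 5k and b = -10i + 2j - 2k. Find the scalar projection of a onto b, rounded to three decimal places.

a · b = 5·(-10) + 13·2 + 5·(-2) = -50 + 26 - 10 = -34
|b| = √(100 + 4 + 4) = √108 ≈ 10.3923
comp_b a = -34 / √108 ≈ -3.272

-3.272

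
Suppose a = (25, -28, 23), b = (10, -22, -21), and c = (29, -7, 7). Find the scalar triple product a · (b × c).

24551

b × c:
i: (-22)·7 - (-21)·(-7) = -154 - 147 = -301
j: (-21)·29 - 10·7 = -609 - 70 = -679
k: 10·(-7) - (-22)·29 = -70 - (-638) = 568
b × c = (-301, -679, 568)
a · (b × c) = 25·(-301) + (-28)·(-679) + 23·568 = -7525 + 19012 + 13064 = 24551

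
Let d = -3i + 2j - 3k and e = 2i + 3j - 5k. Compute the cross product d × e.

i: 2·(-5) - (-3)·3 = -10 - (-9) = -1
j: (-3)·2 - (-3)·(-5) = -6 - 15 = -21
k: (-3)·3 - 2·2 = -9 - 4 = -13
d × e = (-1, -21, -13)

(-1, -21, -13)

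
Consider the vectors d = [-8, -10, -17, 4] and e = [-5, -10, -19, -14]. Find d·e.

d · e = (-8)·(-5) + (-10)·(-10) + (-17)·(-19) + 4·(-14) = 40 + 100 + 323 - 56 = 407

407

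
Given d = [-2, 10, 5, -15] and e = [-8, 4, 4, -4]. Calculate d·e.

136

d · e = (-2)·(-8) + 10·4 + 5·4 + (-15)·(-4) = 16 + 40 + 20 + 60 = 136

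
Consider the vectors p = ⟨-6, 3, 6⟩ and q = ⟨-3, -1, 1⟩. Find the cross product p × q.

(9, -12, 15)

i: 3·1 - 6·(-1) = 3 - (-6) = 9
j: 6·(-3) - (-6)·1 = -18 - (-6) = -12
k: (-6)·(-1) - 3·(-3) = 6 - (-9) = 15
p × q = (9, -12, 15)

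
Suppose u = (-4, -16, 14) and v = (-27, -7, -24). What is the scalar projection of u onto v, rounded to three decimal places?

-3.152

u · v = (-4)·(-27) + (-16)·(-7) + 14·(-24) = 108 + 112 - 336 = -116
|v| = √(729 + 49 + 576) = √1354 ≈ 36.7967
comp_v u = -116 / √1354 ≈ -3.152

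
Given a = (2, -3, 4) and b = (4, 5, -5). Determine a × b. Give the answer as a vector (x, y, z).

i: (-3)·(-5) - 4·5 = 15 - 20 = -5
j: 4·4 - 2·(-5) = 16 - (-10) = 26
k: 2·5 - (-3)·4 = 10 - (-12) = 22
a × b = (-5, 26, 22)

(-5, 26, 22)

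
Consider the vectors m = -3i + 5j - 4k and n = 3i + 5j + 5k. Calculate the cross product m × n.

i: 5·5 - (-4)·5 = 25 - (-20) = 45
j: (-4)·3 - (-3)·5 = -12 - (-15) = 3
k: (-3)·5 - 5·3 = -15 - 15 = -30
m × n = (45, 3, -30)

(45, 3, -30)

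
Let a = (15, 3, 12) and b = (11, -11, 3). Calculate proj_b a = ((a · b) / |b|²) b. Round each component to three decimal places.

(7.363, -7.363, 2.008)

a · b = 15·11 + 3·(-11) + 12·3 = 165 - 33 + 36 = 168
|b|² = 121 + 121 + 9 = 251
proj_b a = (168/251) · (11, -11, 3) ≈ (7.363, -7.363, 2.008)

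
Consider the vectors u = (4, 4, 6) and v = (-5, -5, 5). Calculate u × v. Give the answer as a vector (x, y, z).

i: 4·5 - 6·(-5) = 20 - (-30) = 50
j: 6·(-5) - 4·5 = -30 - 20 = -50
k: 4·(-5) - 4·(-5) = -20 - (-20) = 0
u × v = (50, -50, 0)

(50, -50, 0)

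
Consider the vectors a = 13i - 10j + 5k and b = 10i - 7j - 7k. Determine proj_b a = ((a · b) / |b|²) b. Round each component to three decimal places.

(8.333, -5.833, -5.833)

a · b = 13·10 + (-10)·(-7) + 5·(-7) = 130 + 70 - 35 = 165
|b|² = 100 + 49 + 49 = 198
proj_b a = (165/198) · (10, -7, -7) ≈ (8.333, -5.833, -5.833)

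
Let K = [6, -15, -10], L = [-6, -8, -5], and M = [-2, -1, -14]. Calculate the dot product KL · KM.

174

KL = L − K = (-12, 7, 5)
KM = M − K = (-8, 14, -4)
KL · KM = (-12)·(-8) + 7·14 + 5·(-4) = 96 + 98 - 20 = 174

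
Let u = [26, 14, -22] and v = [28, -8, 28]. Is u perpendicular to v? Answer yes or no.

u · v = 26·28 + 14·(-8) + (-22)·28 = 728 - 112 - 616 = 0
Zero, so the vectors are orthogonal.

yes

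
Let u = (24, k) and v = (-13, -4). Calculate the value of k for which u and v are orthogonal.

-78

u · v = 24·(-13) + k·(-4) = -312 - 4k
Set equal to 0: -4k = 312, so k = -78.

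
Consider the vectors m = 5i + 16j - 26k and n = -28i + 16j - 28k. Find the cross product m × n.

i: 16·(-28) - (-26)·16 = -448 - (-416) = -32
j: (-26)·(-28) - 5·(-28) = 728 - (-140) = 868
k: 5·16 - 16·(-28) = 80 - (-448) = 528
m × n = (-32, 868, 528)

(-32, 868, 528)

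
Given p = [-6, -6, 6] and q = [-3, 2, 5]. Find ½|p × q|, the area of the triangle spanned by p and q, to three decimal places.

26.495

i: (-6)·5 - 6·2 = -30 - 12 = -42
j: 6·(-3) - (-6)·5 = -18 - (-30) = 12
k: (-6)·2 - (-6)·(-3) = -12 - 18 = -30
p × q = (-42, 12, -30)
|p × q| = √((-42)² + 12² + (-30)²) = √2808 ≈ 52.9906
area = ½ · 52.9906 ≈ 26.495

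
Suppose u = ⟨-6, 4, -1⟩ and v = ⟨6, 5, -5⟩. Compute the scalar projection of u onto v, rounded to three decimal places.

-1.186

u · v = (-6)·6 + 4·5 + (-1)·(-5) = -36 + 20 + 5 = -11
|v| = √(36 + 25 + 25) = √86 ≈ 9.2736
comp_v u = -11 / √86 ≈ -1.186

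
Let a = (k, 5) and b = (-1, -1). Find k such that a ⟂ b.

a · b = k·(-1) + 5·(-1) = -5 - 1k
Set equal to 0: -1k = 5, so k = -5.

-5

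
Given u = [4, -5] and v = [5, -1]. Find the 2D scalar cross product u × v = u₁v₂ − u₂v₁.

21

4·(-1) - (-5)·5 = -4 - (-25) = 21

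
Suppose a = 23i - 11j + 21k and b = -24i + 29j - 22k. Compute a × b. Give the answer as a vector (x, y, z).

(-367, 2, 403)

i: (-11)·(-22) - 21·29 = 242 - 609 = -367
j: 21·(-24) - 23·(-22) = -504 - (-506) = 2
k: 23·29 - (-11)·(-24) = 667 - 264 = 403
a × b = (-367, 2, 403)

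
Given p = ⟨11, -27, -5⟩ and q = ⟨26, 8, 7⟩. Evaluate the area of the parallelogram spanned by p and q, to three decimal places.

i: (-27)·7 - (-5)·8 = -189 - (-40) = -149
j: (-5)·26 - 11·7 = -130 - 77 = -207
k: 11·8 - (-27)·26 = 88 - (-702) = 790
p × q = (-149, -207, 790)
|p × q| = √((-149)² + (-207)² + 790²) = √689150 ≈ 830.1506

830.151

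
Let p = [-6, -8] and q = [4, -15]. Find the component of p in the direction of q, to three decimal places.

6.184

p · q = (-6)·4 + (-8)·(-15) = -24 + 120 = 96
|q| = √(16 + 225) = √241 ≈ 15.5242
comp_q p = 96 / √241 ≈ 6.184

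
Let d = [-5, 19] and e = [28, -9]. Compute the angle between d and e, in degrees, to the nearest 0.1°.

122.6

d · e = (-5)·28 + 19·(-9) = -140 - 171 = -311
|d|² = 25 + 361 = 386,  |d| = √386 ≈ 19.646883
|e|² = 784 + 81 = 865,  |e| = √865 ≈ 29.410882
cos θ = -311 / (19.646883 · 29.410882) ≈ -0.53822
θ = arccos(-0.53822) ≈ 122.6°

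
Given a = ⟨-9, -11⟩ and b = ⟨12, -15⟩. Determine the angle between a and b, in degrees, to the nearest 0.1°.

77.9

a · b = (-9)·12 + (-11)·(-15) = -108 + 165 = 57
|a|² = 81 + 121 = 202,  |a| = √202 ≈ 14.212670
|b|² = 144 + 225 = 369,  |b| = √369 ≈ 19.209373
cos θ = 57 / (14.212670 · 19.209373) ≈ 0.20878
θ = arccos(0.20878) ≈ 77.9°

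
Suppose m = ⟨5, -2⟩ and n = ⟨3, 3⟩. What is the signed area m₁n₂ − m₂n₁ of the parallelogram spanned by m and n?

21

5·3 - (-2)·3 = 15 - (-6) = 21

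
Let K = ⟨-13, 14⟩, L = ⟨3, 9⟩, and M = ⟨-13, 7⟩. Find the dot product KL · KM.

KL = L − K = (16, -5)
KM = M − K = (0, -7)
KL · KM = 16·0 + (-5)·(-7) = 0 + 35 = 35

35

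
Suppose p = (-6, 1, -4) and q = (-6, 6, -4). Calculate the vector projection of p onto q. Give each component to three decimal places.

(-3.955, 3.955, -2.636)

p · q = (-6)·(-6) + 1·6 + (-4)·(-4) = 36 + 6 + 16 = 58
|q|² = 36 + 36 + 16 = 88
proj_q p = (58/88) · (-6, 6, -4) ≈ (-3.955, 3.955, -2.636)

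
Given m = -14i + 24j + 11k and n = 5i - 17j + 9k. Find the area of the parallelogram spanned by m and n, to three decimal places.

i: 24·9 - 11·(-17) = 216 - (-187) = 403
j: 11·5 - (-14)·9 = 55 - (-126) = 181
k: (-14)·(-17) - 24·5 = 238 - 120 = 118
m × n = (403, 181, 118)
|m × n| = √(403² + 181² + 118²) = √209094 ≈ 457.2680

457.268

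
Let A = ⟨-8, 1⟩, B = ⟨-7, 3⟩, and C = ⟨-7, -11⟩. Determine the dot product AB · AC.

-23

AB = B − A = (1, 2)
AC = C − A = (1, -12)
AB · AC = 1·1 + 2·(-12) = 1 - 24 = -23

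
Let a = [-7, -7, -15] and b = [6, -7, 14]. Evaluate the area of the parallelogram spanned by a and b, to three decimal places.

i: (-7)·14 - (-15)·(-7) = -98 - 105 = -203
j: (-15)·6 - (-7)·14 = -90 - (-98) = 8
k: (-7)·(-7) - (-7)·6 = 49 - (-42) = 91
a × b = (-203, 8, 91)
|a × b| = √((-203)² + 8² + 91²) = √49554 ≈ 222.6073

222.607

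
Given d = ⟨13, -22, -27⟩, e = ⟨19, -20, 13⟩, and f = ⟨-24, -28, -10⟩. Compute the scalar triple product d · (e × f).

37340

e × f:
i: (-20)·(-10) - 13·(-28) = 200 - (-364) = 564
j: 13·(-24) - 19·(-10) = -312 - (-190) = -122
k: 19·(-28) - (-20)·(-24) = -532 - 480 = -1012
e × f = (564, -122, -1012)
d · (e × f) = 13·564 + (-22)·(-122) + (-27)·(-1012) = 7332 + 2684 + 27324 = 37340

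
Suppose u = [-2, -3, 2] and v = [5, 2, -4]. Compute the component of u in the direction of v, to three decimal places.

u · v = (-2)·5 + (-3)·2 + 2·(-4) = -10 - 6 - 8 = -24
|v| = √(25 + 4 + 16) = √45 ≈ 6.7082
comp_v u = -24 / √45 ≈ -3.578

-3.578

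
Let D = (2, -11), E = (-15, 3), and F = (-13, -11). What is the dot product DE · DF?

255

DE = E − D = (-17, 14)
DF = F − D = (-15, 0)
DE · DF = (-17)·(-15) + 14·0 = 255 + 0 = 255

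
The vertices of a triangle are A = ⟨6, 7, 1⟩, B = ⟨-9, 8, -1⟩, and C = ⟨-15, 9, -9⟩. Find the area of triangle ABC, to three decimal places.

AB = (-15, 1, -2),  AC = (-21, 2, -10)
i: 1·(-10) - (-2)·2 = -10 - (-4) = -6
j: (-2)·(-21) - (-15)·(-10) = 42 - 150 = -108
k: (-15)·2 - 1·(-21) = -30 - (-21) = -9
AB × AC = (-6, -108, -9)
|AB × AC| = √11781 ≈ 108.5403
area = ½ · 108.5403 ≈ 54.270

54.270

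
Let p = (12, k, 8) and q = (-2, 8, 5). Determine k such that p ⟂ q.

p · q = 12·(-2) + k·8 + 8·5 = 16 + 8k
Set equal to 0: 8k = -16, so k = -2.

-2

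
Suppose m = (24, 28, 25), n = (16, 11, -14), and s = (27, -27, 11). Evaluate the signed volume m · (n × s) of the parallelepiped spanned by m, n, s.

-39905

n × s:
i: 11·11 - (-14)·(-27) = 121 - 378 = -257
j: (-14)·27 - 16·11 = -378 - 176 = -554
k: 16·(-27) - 11·27 = -432 - 297 = -729
n × s = (-257, -554, -729)
m · (n × s) = 24·(-257) + 28·(-554) + 25·(-729) = -6168 - 15512 - 18225 = -39905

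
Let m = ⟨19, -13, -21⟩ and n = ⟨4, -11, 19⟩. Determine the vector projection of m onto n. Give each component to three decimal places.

(-1.446, 3.976, -6.867)

m · n = 19·4 + (-13)·(-11) + (-21)·19 = 76 + 143 - 399 = -180
|n|² = 16 + 121 + 361 = 498
proj_n m = (-180/498) · (4, -11, 19) ≈ (-1.446, 3.976, -6.867)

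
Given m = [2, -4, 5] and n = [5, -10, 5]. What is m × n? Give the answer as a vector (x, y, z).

(30, 15, 0)

i: (-4)·5 - 5·(-10) = -20 - (-50) = 30
j: 5·5 - 2·5 = 25 - 10 = 15
k: 2·(-10) - (-4)·5 = -20 - (-20) = 0
m × n = (30, 15, 0)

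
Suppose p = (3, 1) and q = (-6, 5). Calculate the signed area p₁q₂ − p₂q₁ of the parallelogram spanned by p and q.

21

3·5 - 1·(-6) = 15 - (-6) = 21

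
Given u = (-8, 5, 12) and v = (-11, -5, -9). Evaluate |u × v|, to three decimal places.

225.535

i: 5·(-9) - 12·(-5) = -45 - (-60) = 15
j: 12·(-11) - (-8)·(-9) = -132 - 72 = -204
k: (-8)·(-5) - 5·(-11) = 40 - (-55) = 95
u × v = (15, -204, 95)
|u × v| = √(15² + (-204)² + 95²) = √50866 ≈ 225.5349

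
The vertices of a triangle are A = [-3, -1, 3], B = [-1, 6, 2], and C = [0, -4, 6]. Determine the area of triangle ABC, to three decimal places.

AB = (2, 7, -1),  AC = (3, -3, 3)
i: 7·3 - (-1)·(-3) = 21 - 3 = 18
j: (-1)·3 - 2·3 = -3 - 6 = -9
k: 2·(-3) - 7·3 = -6 - 21 = -27
AB × AC = (18, -9, -27)
|AB × AC| = √1134 ≈ 33.6749
area = ½ · 33.6749 ≈ 16.837

16.837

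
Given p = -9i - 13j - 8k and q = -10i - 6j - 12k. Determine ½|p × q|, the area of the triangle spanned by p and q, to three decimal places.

i: (-13)·(-12) - (-8)·(-6) = 156 - 48 = 108
j: (-8)·(-10) - (-9)·(-12) = 80 - 108 = -28
k: (-9)·(-6) - (-13)·(-10) = 54 - 130 = -76
p × q = (108, -28, -76)
|p × q| = √(108² + (-28)² + (-76)²) = √18224 ≈ 134.9963
area = ½ · 134.9963 ≈ 67.498

67.498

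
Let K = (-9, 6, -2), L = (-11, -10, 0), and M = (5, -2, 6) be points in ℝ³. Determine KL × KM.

KL = (-2, -16, 2)
KM = (14, -8, 8)
i: (-16)·8 - 2·(-8) = -128 - (-16) = -112
j: 2·14 - (-2)·8 = 28 - (-16) = 44
k: (-2)·(-8) - (-16)·14 = 16 - (-224) = 240
KL × KM = (-112, 44, 240)

(-112, 44, 240)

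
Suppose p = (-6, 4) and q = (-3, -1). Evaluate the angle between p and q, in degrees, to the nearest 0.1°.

52.1

p · q = (-6)·(-3) + 4·(-1) = 18 - 4 = 14
|p|² = 36 + 16 = 52,  |p| = √52 ≈ 7.211103
|q|² = 9 + 1 = 10,  |q| = √10 ≈ 3.162278
cos θ = 14 / (7.211103 · 3.162278) ≈ 0.61394
θ = arccos(0.61394) ≈ 52.1°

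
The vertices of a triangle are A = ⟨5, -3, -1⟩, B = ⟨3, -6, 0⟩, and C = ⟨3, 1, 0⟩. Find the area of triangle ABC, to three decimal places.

AB = (-2, -3, 1),  AC = (-2, 4, 1)
i: (-3)·1 - 1·4 = -3 - 4 = -7
j: 1·(-2) - (-2)·1 = -2 - (-2) = 0
k: (-2)·4 - (-3)·(-2) = -8 - 6 = -14
AB × AC = (-7, 0, -14)
|AB × AC| = √245 ≈ 15.6525
area = ½ · 15.6525 ≈ 7.826

7.826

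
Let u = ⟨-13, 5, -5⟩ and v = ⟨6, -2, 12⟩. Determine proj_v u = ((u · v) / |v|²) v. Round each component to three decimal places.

u · v = (-13)·6 + 5·(-2) + (-5)·12 = -78 - 10 - 60 = -148
|v|² = 36 + 4 + 144 = 184
proj_v u = (-148/184) · (6, -2, 12) ≈ (-4.826, 1.609, -9.652)

(-4.826, 1.609, -9.652)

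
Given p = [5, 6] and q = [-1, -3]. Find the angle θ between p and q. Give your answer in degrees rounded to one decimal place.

158.6

p · q = 5·(-1) + 6·(-3) = -5 - 18 = -23
|p|² = 25 + 36 = 61,  |p| = √61 ≈ 7.810250
|q|² = 1 + 9 = 10,  |q| = √10 ≈ 3.162278
cos θ = -23 / (7.810250 · 3.162278) ≈ -0.93124
θ = arccos(-0.93124) ≈ 158.6°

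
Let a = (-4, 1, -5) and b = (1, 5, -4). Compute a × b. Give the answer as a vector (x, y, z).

i: 1·(-4) - (-5)·5 = -4 - (-25) = 21
j: (-5)·1 - (-4)·(-4) = -5 - 16 = -21
k: (-4)·5 - 1·1 = -20 - 1 = -21
a × b = (21, -21, -21)

(21, -21, -21)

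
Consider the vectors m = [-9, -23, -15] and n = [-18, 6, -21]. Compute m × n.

i: (-23)·(-21) - (-15)·6 = 483 - (-90) = 573
j: (-15)·(-18) - (-9)·(-21) = 270 - 189 = 81
k: (-9)·6 - (-23)·(-18) = -54 - 414 = -468
m × n = (573, 81, -468)

(573, 81, -468)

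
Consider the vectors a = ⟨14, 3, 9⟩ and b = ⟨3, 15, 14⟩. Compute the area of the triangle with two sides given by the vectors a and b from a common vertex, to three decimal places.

139.294

i: 3·14 - 9·15 = 42 - 135 = -93
j: 9·3 - 14·14 = 27 - 196 = -169
k: 14·15 - 3·3 = 210 - 9 = 201
a × b = (-93, -169, 201)
|a × b| = √((-93)² + (-169)² + 201²) = √77611 ≈ 278.5875
area = ½ · 278.5875 ≈ 139.294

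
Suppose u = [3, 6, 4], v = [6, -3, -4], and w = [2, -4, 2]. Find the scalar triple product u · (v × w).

v × w:
i: (-3)·2 - (-4)·(-4) = -6 - 16 = -22
j: (-4)·2 - 6·2 = -8 - 12 = -20
k: 6·(-4) - (-3)·2 = -24 - (-6) = -18
v × w = (-22, -20, -18)
u · (v × w) = 3·(-22) + 6·(-20) + 4·(-18) = -66 - 120 - 72 = -258

-258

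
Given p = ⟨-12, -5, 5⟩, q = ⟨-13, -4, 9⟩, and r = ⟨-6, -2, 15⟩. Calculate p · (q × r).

q × r:
i: (-4)·15 - 9·(-2) = -60 - (-18) = -42
j: 9·(-6) - (-13)·15 = -54 - (-195) = 141
k: (-13)·(-2) - (-4)·(-6) = 26 - 24 = 2
q × r = (-42, 141, 2)
p · (q × r) = (-12)·(-42) + (-5)·141 + 5·2 = 504 - 705 + 10 = -191

-191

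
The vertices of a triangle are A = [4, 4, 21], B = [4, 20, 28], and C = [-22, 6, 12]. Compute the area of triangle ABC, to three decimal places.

AB = (0, 16, 7),  AC = (-26, 2, -9)
i: 16·(-9) - 7·2 = -144 - 14 = -158
j: 7·(-26) - 0·(-9) = -182 - 0 = -182
k: 0·2 - 16·(-26) = 0 - (-416) = 416
AB × AC = (-158, -182, 416)
|AB × AC| = √231144 ≈ 480.7744
area = ½ · 480.7744 ≈ 240.387

240.387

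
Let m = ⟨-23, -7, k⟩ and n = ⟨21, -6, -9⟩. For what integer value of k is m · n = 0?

-49

m · n = (-23)·21 + (-7)·(-6) + k·(-9) = -441 - 9k
Set equal to 0: -9k = 441, so k = -49.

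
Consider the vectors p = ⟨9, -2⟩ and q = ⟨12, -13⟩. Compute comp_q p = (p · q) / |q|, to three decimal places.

p · q = 9·12 + (-2)·(-13) = 108 + 26 = 134
|q| = √(144 + 169) = √313 ≈ 17.6918
comp_q p = 134 / √313 ≈ 7.574

7.574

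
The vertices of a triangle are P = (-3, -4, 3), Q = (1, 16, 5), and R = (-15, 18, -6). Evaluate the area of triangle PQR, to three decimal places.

198.686

PQ = (4, 20, 2),  PR = (-12, 22, -9)
i: 20·(-9) - 2·22 = -180 - 44 = -224
j: 2·(-12) - 4·(-9) = -24 - (-36) = 12
k: 4·22 - 20·(-12) = 88 - (-240) = 328
PQ × PR = (-224, 12, 328)
|PQ × PR| = √157904 ≈ 397.3714
area = ½ · 397.3714 ≈ 198.686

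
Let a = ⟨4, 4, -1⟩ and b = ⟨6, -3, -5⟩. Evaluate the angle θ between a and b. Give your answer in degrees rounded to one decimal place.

a · b = 4·6 + 4·(-3) + (-1)·(-5) = 24 - 12 + 5 = 17
|a|² = 16 + 16 + 1 = 33,  |a| = √33 ≈ 5.744563
|b|² = 36 + 9 + 25 = 70,  |b| = √70 ≈ 8.366600
cos θ = 17 / (5.744563 · 8.366600) ≈ 0.35371
θ = arccos(0.35371) ≈ 69.3°

69.3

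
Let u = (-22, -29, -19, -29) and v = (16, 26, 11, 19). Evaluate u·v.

-1866

u · v = (-22)·16 + (-29)·26 + (-19)·11 + (-29)·19 = -352 - 754 - 209 - 551 = -1866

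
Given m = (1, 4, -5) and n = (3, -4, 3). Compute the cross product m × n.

i: 4·3 - (-5)·(-4) = 12 - 20 = -8
j: (-5)·3 - 1·3 = -15 - 3 = -18
k: 1·(-4) - 4·3 = -4 - 12 = -16
m × n = (-8, -18, -16)

(-8, -18, -16)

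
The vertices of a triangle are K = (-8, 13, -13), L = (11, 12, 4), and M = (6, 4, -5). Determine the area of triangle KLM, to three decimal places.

115.185

KL = (19, -1, 17),  KM = (14, -9, 8)
i: (-1)·8 - 17·(-9) = -8 - (-153) = 145
j: 17·14 - 19·8 = 238 - 152 = 86
k: 19·(-9) - (-1)·14 = -171 - (-14) = -157
KL × KM = (145, 86, -157)
|KL × KM| = √53070 ≈ 230.3693
area = ½ · 230.3693 ≈ 115.185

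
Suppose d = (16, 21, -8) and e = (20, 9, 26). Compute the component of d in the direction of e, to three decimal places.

d · e = 16·20 + 21·9 + (-8)·26 = 320 + 189 - 208 = 301
|e| = √(400 + 81 + 676) = √1157 ≈ 34.0147
comp_e d = 301 / √1157 ≈ 8.849

8.849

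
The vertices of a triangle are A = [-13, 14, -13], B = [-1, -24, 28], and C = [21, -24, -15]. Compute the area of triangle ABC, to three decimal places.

1159.696

AB = (12, -38, 41),  AC = (34, -38, -2)
i: (-38)·(-2) - 41·(-38) = 76 - (-1558) = 1634
j: 41·34 - 12·(-2) = 1394 - (-24) = 1418
k: 12·(-38) - (-38)·34 = -456 - (-1292) = 836
AB × AC = (1634, 1418, 836)
|AB × AC| = √5379576 ≈ 2319.3913
area = ½ · 2319.3913 ≈ 1159.696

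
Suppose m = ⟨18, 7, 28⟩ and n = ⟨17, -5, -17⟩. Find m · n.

m · n = 18·17 + 7·(-5) + 28·(-17) = 306 - 35 - 476 = -205

-205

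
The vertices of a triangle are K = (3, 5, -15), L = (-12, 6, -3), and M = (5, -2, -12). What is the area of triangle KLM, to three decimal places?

75.728

KL = (-15, 1, 12),  KM = (2, -7, 3)
i: 1·3 - 12·(-7) = 3 - (-84) = 87
j: 12·2 - (-15)·3 = 24 - (-45) = 69
k: (-15)·(-7) - 1·2 = 105 - 2 = 103
KL × KM = (87, 69, 103)
|KL × KM| = √22939 ≈ 151.4563
area = ½ · 151.4563 ≈ 75.728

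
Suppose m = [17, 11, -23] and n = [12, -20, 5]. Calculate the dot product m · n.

-131

m · n = 17·12 + 11·(-20) + (-23)·5 = 204 - 220 - 115 = -131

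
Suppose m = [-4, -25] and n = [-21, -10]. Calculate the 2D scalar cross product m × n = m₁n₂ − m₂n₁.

(-4)·(-10) - (-25)·(-21) = 40 - 525 = -485

-485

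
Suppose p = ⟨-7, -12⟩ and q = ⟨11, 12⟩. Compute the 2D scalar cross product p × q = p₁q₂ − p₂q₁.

(-7)·12 - (-12)·11 = -84 - (-132) = 48

48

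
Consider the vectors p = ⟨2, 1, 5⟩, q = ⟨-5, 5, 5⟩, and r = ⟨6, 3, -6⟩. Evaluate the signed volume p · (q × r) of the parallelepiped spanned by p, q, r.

-315

q × r:
i: 5·(-6) - 5·3 = -30 - 15 = -45
j: 5·6 - (-5)·(-6) = 30 - 30 = 0
k: (-5)·3 - 5·6 = -15 - 30 = -45
q × r = (-45, 0, -45)
p · (q × r) = 2·(-45) + 1·0 + 5·(-45) = -90 + 0 - 225 = -315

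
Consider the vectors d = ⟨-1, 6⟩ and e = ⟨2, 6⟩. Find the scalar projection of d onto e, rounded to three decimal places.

5.376

d · e = (-1)·2 + 6·6 = -2 + 36 = 34
|e| = √(4 + 36) = √40 ≈ 6.3246
comp_e d = 34 / √40 ≈ 5.376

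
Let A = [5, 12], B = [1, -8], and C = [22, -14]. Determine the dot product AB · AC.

452

AB = B − A = (-4, -20)
AC = C − A = (17, -26)
AB · AC = (-4)·17 + (-20)·(-26) = -68 + 520 = 452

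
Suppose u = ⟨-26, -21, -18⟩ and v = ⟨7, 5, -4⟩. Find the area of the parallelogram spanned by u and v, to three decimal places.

288.903

i: (-21)·(-4) - (-18)·5 = 84 - (-90) = 174
j: (-18)·7 - (-26)·(-4) = -126 - 104 = -230
k: (-26)·5 - (-21)·7 = -130 - (-147) = 17
u × v = (174, -230, 17)
|u × v| = √(174² + (-230)² + 17²) = √83465 ≈ 288.9031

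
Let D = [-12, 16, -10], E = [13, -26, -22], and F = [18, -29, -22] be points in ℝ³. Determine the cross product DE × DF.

DE = (25, -42, -12)
DF = (30, -45, -12)
i: (-42)·(-12) - (-12)·(-45) = 504 - 540 = -36
j: (-12)·30 - 25·(-12) = -360 - (-300) = -60
k: 25·(-45) - (-42)·30 = -1125 - (-1260) = 135
DE × DF = (-36, -60, 135)

(-36, -60, 135)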